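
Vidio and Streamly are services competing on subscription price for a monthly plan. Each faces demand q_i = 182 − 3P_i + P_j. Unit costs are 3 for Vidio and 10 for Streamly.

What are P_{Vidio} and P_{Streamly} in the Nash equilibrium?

Vidio's profit: π = (P_{Vidio} − 3)(182 − 3P_{Vidio} + P_{Streamly}).
∂π/∂P_{Vidio} = 191 − 6P_{Vidio} + P_{Streamly} = 0 ⇒ P_{Vidio} = 191/6 + (1/6)P_{Streamly}.
Similarly P_{Streamly} = 106/3 + (1/6)P_{Vidio}.
Plugging P_{Streamly} into Vidio's best response: P_{Vidio} = 191/6 + (1/6)(106/3 + (1/6)P_{Vidio}) ⇒ (35/36)P_{Vidio} = 679/18, so P_{Vidio} = 38.8.
Then P_{Streamly} = 106/3 + (1/6)·38.8 = 41.8.

38.8, 41.8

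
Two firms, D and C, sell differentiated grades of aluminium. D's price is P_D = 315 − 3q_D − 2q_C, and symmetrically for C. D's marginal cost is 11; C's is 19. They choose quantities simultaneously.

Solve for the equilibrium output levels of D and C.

38.5, 36.5

Firm D's profit: π = q_D(315 − 3q_D − 2q_C) − 11q_D.
∂π/∂q_D = 304 − 6q_D − 2q_C = 0 ⇒ q_D = 152/3 − (1/3)q_C.
Similarly q_C = 148/3 − (1/3)q_D.
Solving the two reaction functions simultaneously: (1 − (−1/3)(−1/3))q_D = 152/3 − (1/3)·(148/3), so (8/9)q_D = 308/9 and q_D = 38.5.
Then q_C = 148/3 − (1/3)·38.5 = 36.5.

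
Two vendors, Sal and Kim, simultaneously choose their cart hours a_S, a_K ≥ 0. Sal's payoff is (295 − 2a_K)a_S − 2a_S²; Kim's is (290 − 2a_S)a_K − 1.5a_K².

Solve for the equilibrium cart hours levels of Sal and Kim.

Expanding Sal's payoff: 295a_S − 2a_Ka_S − 2a_S².
∂π/∂a_S = 295 − 2a_K − 4a_S = 0, so a_S = 73.75 − 0.5a_K.
Likewise for Kim: a_K = 290/3 − (2/3)a_S.
Substituting the second reaction function into the first: a_S = 73.75 − 0.5(290/3 − (2/3)a_S), which gives (2/3)a_S = 305/12 ⇒ a_S = 38.125.
Then a_K = 290/3 − (2/3)·38.125 = 71.25.

38.125, 71.25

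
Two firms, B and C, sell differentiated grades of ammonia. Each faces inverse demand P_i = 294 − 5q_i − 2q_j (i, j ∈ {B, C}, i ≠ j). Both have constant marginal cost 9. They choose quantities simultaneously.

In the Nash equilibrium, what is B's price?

127.75

Firm B's profit: π = q_B(294 − 5q_B − 2q_C) − 9q_B.
∂π/∂q_B = 285 − 10q_B − 2q_C = 0 ⇒ q_B = 28.5 − 0.2q_C.
By symmetry q_C = q_B; substituting into the reaction function, 1.2q_B = 28.5 and q_B = 23.75.
P_B = 294 − 5·23.75 − 2·23.75 = 127.75.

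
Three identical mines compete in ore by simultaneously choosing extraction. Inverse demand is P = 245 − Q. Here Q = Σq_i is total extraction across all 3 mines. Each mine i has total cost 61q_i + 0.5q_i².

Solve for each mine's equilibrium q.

36.8

A representative mine's profit is π_i = q_i(245 − Q) − 61q_i − 0.5q_i², with Q = q_i + Σ_{j≠i} q_j.
First-order condition: 184 − 3q_i − Σ_{j≠i} q_j = 0.
With identical mines, set every q_j = q: then 184 − 3q − 2q = 0, i.e. q = 184/5 = 36.8.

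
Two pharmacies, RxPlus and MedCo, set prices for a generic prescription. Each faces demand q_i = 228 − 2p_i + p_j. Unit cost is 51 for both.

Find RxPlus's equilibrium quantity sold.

118

RxPlus's profit: π = (p_{RxPlus} − 51)(228 − 2p_{RxPlus} + p_{MedCo}).
∂π/∂p_{RxPlus} = 330 − 4p_{RxPlus} + p_{MedCo} = 0 ⇒ p_{RxPlus} = 82.5 + 0.25p_{MedCo}.
The game is symmetric, so in equilibrium p_{MedCo} = p_{RxPlus}: the reaction function gives 0.75p_{RxPlus} = 82.5, hence p_{RxPlus} = 110.
q_{RxPlus} = 228 − 2·110 + 110 = 118.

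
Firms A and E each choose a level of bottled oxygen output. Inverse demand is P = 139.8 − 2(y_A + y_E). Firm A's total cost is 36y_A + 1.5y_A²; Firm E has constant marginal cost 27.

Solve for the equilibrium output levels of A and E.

7.9, 24.25

Firm A's profit: π = y_A(139.8 − 2(y_A + y_E)) − 36y_A − 1.5y_A².
∂π/∂y_A = 103.8 − 7y_A − 2y_E = 0, so y_A = 519/35 − (2/7)y_E.
For E: ∂π/∂y_E = 112.8 − 4y_E − 2y_A = 0 ⇒ y_E = 28.2 − 0.5y_A.
Substituting the second reaction function into the first: y_A = 519/35 − (2/7)(28.2 − 0.5y_A), which gives (6/7)y_A = 237/35 ⇒ y_A = 7.9.
Then y_E = 28.2 − 0.5·7.9 = 24.25.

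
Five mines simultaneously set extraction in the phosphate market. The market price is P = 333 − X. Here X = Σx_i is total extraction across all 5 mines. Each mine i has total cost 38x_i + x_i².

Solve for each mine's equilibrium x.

36.875

A representative mine's profit is π_i = x_i(333 − X) − 38x_i − x_i², with X = x_i + Σ_{j≠i} x_j.
First-order condition: 295 − 4x_i − Σ_{j≠i} x_j = 0.
Imposing symmetry (x_j = x for all j) turns Σ_{j≠i} x_j into 4x, so 295 = 8x and x = 36.875.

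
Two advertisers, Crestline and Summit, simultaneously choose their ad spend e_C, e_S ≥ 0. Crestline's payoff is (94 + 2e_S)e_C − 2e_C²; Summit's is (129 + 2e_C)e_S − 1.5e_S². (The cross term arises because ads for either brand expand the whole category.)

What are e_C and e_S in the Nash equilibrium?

Expanding Crestline's payoff: 94e_C + 2e_Se_C − 2e_C².
∂π/∂e_C = 94 + 2e_S − 4e_C = 0, so e_C = 23.5 + 0.5e_S.
Likewise for Summit: e_S = 43 + (2/3)e_C.
Solving the two reaction functions simultaneously: (1 − (0.5)(2/3))e_C = 23.5 + 0.5·43, so (2/3)e_C = 45 and e_C = 67.5.
Then e_S = 43 + (2/3)·67.5 = 88.

67.5, 88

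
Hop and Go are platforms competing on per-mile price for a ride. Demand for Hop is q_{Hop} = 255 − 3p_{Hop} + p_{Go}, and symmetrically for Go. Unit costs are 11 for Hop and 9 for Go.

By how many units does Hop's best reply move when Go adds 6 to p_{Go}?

Hop's profit: π = (p_{Hop} − 11)(255 − 3p_{Hop} + p_{Go}).
∂π/∂p_{Hop} = 288 − 6p_{Hop} + p_{Go} = 0 ⇒ p_{Hop} = 48 + (1/6)p_{Go}.
The reaction-function slope is 1/6, so a 6-unit rise in p_{Go} moves p_{Hop} by 1/6 × 6 = 1. Hop's best response rises — the actions are strategic complements.

1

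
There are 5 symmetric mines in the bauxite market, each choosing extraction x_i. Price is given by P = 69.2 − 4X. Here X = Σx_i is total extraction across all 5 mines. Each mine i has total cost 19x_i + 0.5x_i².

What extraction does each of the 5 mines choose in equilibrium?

A representative mine's profit is π_i = x_i(69.2 − 4X) − 19x_i − 0.5x_i², with X = x_i + Σ_{j≠i} x_j.
First-order condition: 50.2 − 9x_i − 4Σ_{j≠i} x_j = 0.
With identical mines, set every x_j = x: then 50.2 − 9x − 16x = 0, i.e. x = 50.2/25 = 2.008.

2.008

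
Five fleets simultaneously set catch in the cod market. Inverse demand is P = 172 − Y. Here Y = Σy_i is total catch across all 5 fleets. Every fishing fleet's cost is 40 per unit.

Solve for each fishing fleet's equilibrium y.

A representative fishing fleet's profit is π_i = y_i(172 − Y) − 40y_i, with Y = y_i + Σ_{j≠i} y_j.
First-order condition: 132 − 2y_i − Σ_{j≠i} y_j = 0.
With identical fishing fleets, set every y_j = y: then 132 − 2y − 4y = 0, i.e. y = 132/6 = 22.

22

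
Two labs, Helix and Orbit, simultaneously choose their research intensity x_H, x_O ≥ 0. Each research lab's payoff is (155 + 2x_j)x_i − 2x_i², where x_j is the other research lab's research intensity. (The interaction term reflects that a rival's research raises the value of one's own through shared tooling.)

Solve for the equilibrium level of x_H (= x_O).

Helix's payoff is (155 + 2x_O)x_H − 2x_H².
∂π/∂x_H = 155 + 2x_O − 4x_H = 0, so x_H = 38.75 + 0.5x_O.
The game is symmetric, so in equilibrium x_O = x_H: the reaction function gives 0.5x_H = 38.75, hence x_H = 77.5.

77.5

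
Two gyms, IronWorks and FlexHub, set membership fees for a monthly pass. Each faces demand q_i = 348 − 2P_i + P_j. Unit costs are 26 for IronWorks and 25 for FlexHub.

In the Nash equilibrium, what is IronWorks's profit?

22983.68

IronWorks's profit: π = (P_{IronWorks} − 26)(348 − 2P_{IronWorks} + P_{FlexHub}).
∂π/∂P_{IronWorks} = 400 − 4P_{IronWorks} + P_{FlexHub} = 0 ⇒ P_{IronWorks} = 100 + 0.25P_{FlexHub}.
Similarly P_{FlexHub} = 99.5 + 0.25P_{IronWorks}.
Solving the two reaction functions simultaneously: (1 − (0.25)(0.25))P_{IronWorks} = 100 + 0.25·99.5, so 0.9375P_{IronWorks} = 124.875 and P_{IronWorks} = 133.2.
Then P_{FlexHub} = 99.5 + 0.25·133.2 = 132.8.
q_{IronWorks} = 348 − 2·133.2 + 132.8 = 214.4.
Profit = (133.2 − 26)·214.4 = 22983.68.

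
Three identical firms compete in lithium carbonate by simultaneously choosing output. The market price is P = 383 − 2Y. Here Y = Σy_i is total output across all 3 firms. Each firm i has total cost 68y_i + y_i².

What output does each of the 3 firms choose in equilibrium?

31.5

A representative firm's profit is π_i = y_i(383 − 2Y) − 68y_i − y_i², with Y = y_i + Σ_{j≠i} y_j.
First-order condition: 315 − 6y_i − 2Σ_{j≠i} y_j = 0.
Imposing symmetry (y_j = y for all j) turns Σ_{j≠i} y_j into 2y, so 315 = 10y and y = 31.5.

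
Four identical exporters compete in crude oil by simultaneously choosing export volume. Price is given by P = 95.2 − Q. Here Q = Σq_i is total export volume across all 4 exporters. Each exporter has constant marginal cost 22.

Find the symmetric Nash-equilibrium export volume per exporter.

A representative exporter's profit is π_i = q_i(95.2 − Q) − 22q_i, with Q = q_i + Σ_{j≠i} q_j.
First-order condition: 73.2 − 2q_i − Σ_{j≠i} q_j = 0.
With identical exporters, set every q_j = q: then 73.2 − 2q − 3q = 0, i.e. q = 73.2/5 = 14.64.

14.64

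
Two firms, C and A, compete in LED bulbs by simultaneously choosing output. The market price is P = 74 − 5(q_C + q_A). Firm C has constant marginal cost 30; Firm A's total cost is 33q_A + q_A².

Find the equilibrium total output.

5.4

Firm C's profit: π = q_C(74 − 5(q_C + q_A)) − 30q_C.
∂π/∂q_C = 44 − 10q_C − 5q_A = 0, so q_C = 4.4 − 0.5q_A.
For A: ∂π/∂q_A = 41 − 12q_A − 5q_C = 0 ⇒ q_A = 41/12 − (5/12)q_C.
Plugging q_A into C's best response: q_C = 4.4 − 0.5(41/12 − (5/12)q_C) ⇒ (19/24)q_C = 323/120, so q_C = 3.4.
Then q_A = 41/12 − (5/12)·3.4 = 2.
Total output: 3.4 + 2 = 5.4.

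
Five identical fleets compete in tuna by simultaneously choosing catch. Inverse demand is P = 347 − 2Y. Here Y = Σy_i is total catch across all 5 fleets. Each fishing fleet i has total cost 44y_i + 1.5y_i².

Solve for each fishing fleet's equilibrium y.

A representative fishing fleet's profit is π_i = y_i(347 − 2Y) − 44y_i − 1.5y_i², with Y = y_i + Σ_{j≠i} y_j.
First-order condition: 303 − 7y_i − 2Σ_{j≠i} y_j = 0.
With identical fishing fleets, set every y_j = y: then 303 − 7y − 8y = 0, i.e. y = 303/15 = 20.2.

20.2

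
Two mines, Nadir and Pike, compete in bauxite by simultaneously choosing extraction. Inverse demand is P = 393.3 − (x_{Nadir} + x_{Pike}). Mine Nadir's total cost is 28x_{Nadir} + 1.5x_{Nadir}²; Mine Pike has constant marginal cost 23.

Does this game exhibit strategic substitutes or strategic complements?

strategic substitutes

Mine Nadir's profit: π = x_{Nadir}(393.3 − (x_{Nadir} + x_{Pike})) − 28x_{Nadir} − 1.5x_{Nadir}².
∂π/∂x_{Nadir} = 365.3 − 5x_{Nadir} − x_{Pike} = 0, so x_{Nadir} = 73.06 − 0.2x_{Pike}.
The best-response slope dx_{Nadir}/dx_{Pike} = −0.2 < 0: the reaction function is downward-sloping, so the choices are strategic substitutes.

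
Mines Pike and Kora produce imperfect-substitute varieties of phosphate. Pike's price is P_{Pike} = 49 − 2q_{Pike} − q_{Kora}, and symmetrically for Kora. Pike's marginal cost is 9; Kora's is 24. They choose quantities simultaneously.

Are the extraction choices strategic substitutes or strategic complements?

Mine Pike's profit: π = q_{Pike}(49 − 2q_{Pike} − q_{Kora}) − 9q_{Pike}.
∂π/∂q_{Pike} = 40 − 4q_{Pike} − q_{Kora} = 0 ⇒ q_{Pike} = 10 − 0.25q_{Kora}.
The best-response slope dq_{Pike}/dq_{Kora} = −0.25 < 0: the reaction function is downward-sloping, so the choices are strategic substitutes.

strategic substitutes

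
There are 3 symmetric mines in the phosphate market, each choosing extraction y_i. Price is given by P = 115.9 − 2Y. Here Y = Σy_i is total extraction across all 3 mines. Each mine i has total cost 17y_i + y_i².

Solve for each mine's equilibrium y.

9.89

A representative mine's profit is π_i = y_i(115.9 − 2Y) − 17y_i − y_i², with Y = y_i + Σ_{j≠i} y_j.
First-order condition: 98.9 − 6y_i − 2Σ_{j≠i} y_j = 0.
With identical mines, set every y_j = y: then 98.9 − 6y − 4y = 0, i.e. y = 98.9/10 = 9.89.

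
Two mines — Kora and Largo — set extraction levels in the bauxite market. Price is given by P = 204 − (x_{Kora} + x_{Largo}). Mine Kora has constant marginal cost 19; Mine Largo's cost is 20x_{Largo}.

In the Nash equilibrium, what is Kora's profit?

Mine Kora's profit: π = x_{Kora}(204 − (x_{Kora} + x_{Largo})) − 19x_{Kora}.
∂π/∂x_{Kora} = 185 − 2x_{Kora} − x_{Largo} = 0, so x_{Kora} = 92.5 − 0.5x_{Largo}.
By the same steps for Largo: x_{Largo} = 92 − 0.5x_{Kora}.
Solving the two reaction functions simultaneously: (1 − (−0.5)(−0.5))x_{Kora} = 92.5 − 0.5·92, so 0.75x_{Kora} = 46.5 and x_{Kora} = 62.
Then x_{Largo} = 92 − 0.5·62 = 61.
Price P = 204 − 123 = 81.
Kora's profit: (81 − 19)·62 = 3844.

3844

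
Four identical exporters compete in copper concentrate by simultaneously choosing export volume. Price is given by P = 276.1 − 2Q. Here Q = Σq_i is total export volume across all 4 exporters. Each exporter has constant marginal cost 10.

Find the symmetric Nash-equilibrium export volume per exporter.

A representative exporter's profit is π_i = q_i(276.1 − 2Q) − 10q_i, with Q = q_i + Σ_{j≠i} q_j.
First-order condition: 266.1 − 4q_i − 2Σ_{j≠i} q_j = 0.
Imposing symmetry (q_j = q for all j) turns Σ_{j≠i} q_j into 3q, so 266.1 = 10q and q = 26.61.

26.61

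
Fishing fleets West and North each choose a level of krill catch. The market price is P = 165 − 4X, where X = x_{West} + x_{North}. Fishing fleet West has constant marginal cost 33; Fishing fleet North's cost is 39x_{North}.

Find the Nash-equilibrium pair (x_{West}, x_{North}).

11.5, 10

Fishing fleet West's profit: π = x_{West}(165 − 4(x_{West} + x_{North})) − 33x_{West}.
∂π/∂x_{West} = 132 − 8x_{West} − 4x_{North} = 0, so x_{West} = 16.5 − 0.5x_{North}.
By the same steps for North: x_{North} = 15.75 − 0.5x_{West}.
Plugging x_{North} into West's best response: x_{West} = 16.5 − 0.5(15.75 − 0.5x_{West}) ⇒ 0.75x_{West} = 8.625, so x_{West} = 11.5.
Then x_{North} = 15.75 − 0.5·11.5 = 10.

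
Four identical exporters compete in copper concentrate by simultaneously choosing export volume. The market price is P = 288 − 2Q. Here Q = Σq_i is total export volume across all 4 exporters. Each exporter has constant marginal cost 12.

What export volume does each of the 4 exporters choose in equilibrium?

A representative exporter's profit is π_i = q_i(288 − 2Q) − 12q_i, with Q = q_i + Σ_{j≠i} q_j.
First-order condition: 276 − 4q_i − 2Σ_{j≠i} q_j = 0.
Imposing symmetry (q_j = q for all j) turns Σ_{j≠i} q_j into 3q, so 276 = 10q and q = 27.6.

27.6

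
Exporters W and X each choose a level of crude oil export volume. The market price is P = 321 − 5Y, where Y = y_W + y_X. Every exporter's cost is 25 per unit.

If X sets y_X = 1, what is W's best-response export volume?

29.1

Exporter W's profit: π = y_W(321 − 5(y_W + y_X)) − 25y_W.
∂π/∂y_W = 296 − 10y_W − 5y_X = 0, so y_W = 29.6 − 0.5y_X.
At y_X = 1: y_W = 29.6 − 0.5·1 = 29.1.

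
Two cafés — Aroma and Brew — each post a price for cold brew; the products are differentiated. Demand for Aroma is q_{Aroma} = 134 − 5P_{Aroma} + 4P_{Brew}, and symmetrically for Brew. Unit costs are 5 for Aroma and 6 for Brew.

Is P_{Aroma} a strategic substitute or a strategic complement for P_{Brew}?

strategic complements

Aroma's profit: π = (P_{Aroma} − 5)(134 − 5P_{Aroma} + 4P_{Brew}).
∂π/∂P_{Aroma} = 159 − 10P_{Aroma} + 4P_{Brew} = 0 ⇒ P_{Aroma} = 15.9 + 0.4P_{Brew}.
The best-response slope dP_{Aroma}/dP_{Brew} = 0.4 > 0: the reaction function is upward-sloping, so the choices are strategic complements.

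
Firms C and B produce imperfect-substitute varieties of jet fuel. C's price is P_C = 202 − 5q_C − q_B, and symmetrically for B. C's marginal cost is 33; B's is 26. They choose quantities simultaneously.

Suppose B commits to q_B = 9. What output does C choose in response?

16

Firm C's profit: π = q_C(202 − 5q_C − q_B) − 33q_C.
∂π/∂q_C = 169 − 10q_C − q_B = 0 ⇒ q_C = 16.9 − 0.1q_B.
At q_B = 9: q_C = 16.9 − 0.1·9 = 16.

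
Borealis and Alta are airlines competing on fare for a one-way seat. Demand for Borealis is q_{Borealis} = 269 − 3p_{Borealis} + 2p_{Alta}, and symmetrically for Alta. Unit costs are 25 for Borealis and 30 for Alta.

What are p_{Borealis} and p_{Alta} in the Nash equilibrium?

86.9375, 88.8125

Borealis's profit: π = (p_{Borealis} − 25)(269 − 3p_{Borealis} + 2p_{Alta}).
∂π/∂p_{Borealis} = 344 − 6p_{Borealis} + 2p_{Alta} = 0 ⇒ p_{Borealis} = 172/3 + (1/3)p_{Alta}.
Similarly p_{Alta} = 359/6 + (1/3)p_{Borealis}.
Substituting the second reaction function into the first: p_{Borealis} = 172/3 + (1/3)(359/6 + (1/3)p_{Borealis}), which gives (8/9)p_{Borealis} = 1391/18 ⇒ p_{Borealis} = 86.9375.
Then p_{Alta} = 359/6 + (1/3)·86.9375 = 88.8125.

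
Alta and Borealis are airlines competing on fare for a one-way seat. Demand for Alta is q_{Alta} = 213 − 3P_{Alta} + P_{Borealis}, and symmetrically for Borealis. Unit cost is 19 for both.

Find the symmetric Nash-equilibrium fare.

Alta's profit: π = (P_{Alta} − 19)(213 − 3P_{Alta} + P_{Borealis}).
∂π/∂P_{Alta} = 270 − 6P_{Alta} + P_{Borealis} = 0 ⇒ P_{Alta} = 45 + (1/6)P_{Borealis}.
Setting P_{Alta} = P_{Borealis} in the reaction function: P_{Alta} = 45 + (1/6)P_{Alta}, so P_{Alta} = 45 / (5/6) = 54.

54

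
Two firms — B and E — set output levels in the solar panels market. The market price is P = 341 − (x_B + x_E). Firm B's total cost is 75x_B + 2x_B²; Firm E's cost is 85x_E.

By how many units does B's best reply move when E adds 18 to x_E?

Firm B's profit: π = x_B(341 − (x_B + x_E)) − 75x_B − 2x_B².
∂π/∂x_B = 266 − 6x_B − x_E = 0, so x_B = 133/3 − (1/6)x_E.
The reaction-function slope is −1/6, so an 18-unit rise in x_E moves x_B by −1/6 × 18 = −3. B's best response falls — the actions are strategic substitutes.

-3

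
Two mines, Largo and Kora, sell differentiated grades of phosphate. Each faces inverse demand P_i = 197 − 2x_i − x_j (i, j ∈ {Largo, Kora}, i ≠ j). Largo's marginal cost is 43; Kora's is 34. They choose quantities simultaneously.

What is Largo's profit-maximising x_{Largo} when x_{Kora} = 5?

37.25

Mine Largo's profit: π = x_{Largo}(197 − 2x_{Largo} − x_{Kora}) − 43x_{Largo}.
∂π/∂x_{Largo} = 154 − 4x_{Largo} − x_{Kora} = 0 ⇒ x_{Largo} = 38.5 − 0.25x_{Kora}.
At x_{Kora} = 5: x_{Largo} = 38.5 − 0.25·5 = 37.25.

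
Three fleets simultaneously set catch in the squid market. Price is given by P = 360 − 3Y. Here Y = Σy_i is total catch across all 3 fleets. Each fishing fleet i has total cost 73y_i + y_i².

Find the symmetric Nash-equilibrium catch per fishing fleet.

20.5

A representative fishing fleet's profit is π_i = y_i(360 − 3Y) − 73y_i − y_i², with Y = y_i + Σ_{j≠i} y_j.
First-order condition: 287 − 8y_i − 3Σ_{j≠i} y_j = 0.
With identical fishing fleets, set every y_j = y: then 287 − 8y − 6y = 0, i.e. y = 287/14 = 20.5.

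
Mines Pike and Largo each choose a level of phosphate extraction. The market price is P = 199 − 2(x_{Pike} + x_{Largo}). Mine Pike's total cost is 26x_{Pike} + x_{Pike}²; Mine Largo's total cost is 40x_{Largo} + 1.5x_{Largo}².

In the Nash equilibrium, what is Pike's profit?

1656.75

Mine Pike's profit: π = x_{Pike}(199 − 2(x_{Pike} + x_{Largo})) − 26x_{Pike} − x_{Pike}².
∂π/∂x_{Pike} = 173 − 6x_{Pike} − 2x_{Largo} = 0, so x_{Pike} = 173/6 − (1/3)x_{Largo}.
For Largo: ∂π/∂x_{Largo} = 159 − 7x_{Largo} − 2x_{Pike} = 0 ⇒ x_{Largo} = 159/7 − (2/7)x_{Pike}.
Substituting the second reaction function into the first: x_{Pike} = 173/6 − (1/3)(159/7 − (2/7)x_{Pike}), which gives (19/21)x_{Pike} = 893/42 ⇒ x_{Pike} = 23.5.
Then x_{Largo} = 159/7 − (2/7)·23.5 = 16.
Price P = 199 − 2·39.5 = 120.
Pike's profit: (120 − 26)·23.5 − (23.5)² = 1656.75.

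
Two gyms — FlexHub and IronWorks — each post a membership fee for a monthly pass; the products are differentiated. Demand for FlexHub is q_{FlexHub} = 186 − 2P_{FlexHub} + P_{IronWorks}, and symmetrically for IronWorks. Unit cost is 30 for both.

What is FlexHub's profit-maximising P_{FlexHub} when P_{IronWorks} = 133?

FlexHub's profit: π = (P_{FlexHub} − 30)(186 − 2P_{FlexHub} + P_{IronWorks}).
∂π/∂P_{FlexHub} = 246 − 4P_{FlexHub} + P_{IronWorks} = 0 ⇒ P_{FlexHub} = 61.5 + 0.25P_{IronWorks}.
At P_{IronWorks} = 133: P_{FlexHub} = 61.5 + 0.25·133 = 94.75.

94.75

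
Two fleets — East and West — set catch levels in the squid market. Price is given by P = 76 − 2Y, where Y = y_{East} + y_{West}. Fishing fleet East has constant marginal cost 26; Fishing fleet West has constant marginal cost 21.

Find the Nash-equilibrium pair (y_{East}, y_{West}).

Fishing fleet East's profit: π = y_{East}(76 − 2(y_{East} + y_{West})) − 26y_{East}.
∂π/∂y_{East} = 50 − 4y_{East} − 2y_{West} = 0, so y_{East} = 12.5 − 0.5y_{West}.
By the same steps for West: y_{West} = 13.75 − 0.5y_{East}.
Plugging y_{West} into East's best response: y_{East} = 12.5 − 0.5(13.75 − 0.5y_{East}) ⇒ 0.75y_{East} = 5.625, so y_{East} = 7.5.
Then y_{West} = 13.75 − 0.5·7.5 = 10.

7.5, 10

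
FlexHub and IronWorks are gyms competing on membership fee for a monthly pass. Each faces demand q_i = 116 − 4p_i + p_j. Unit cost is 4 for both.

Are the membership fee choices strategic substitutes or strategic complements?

FlexHub's profit: π = (p_{FlexHub} − 4)(116 − 4p_{FlexHub} + p_{IronWorks}).
∂π/∂p_{FlexHub} = 132 − 8p_{FlexHub} + p_{IronWorks} = 0 ⇒ p_{FlexHub} = 16.5 + 0.125p_{IronWorks}.
The best-response slope dp_{FlexHub}/dp_{IronWorks} = 0.125 > 0: the reaction function is upward-sloping, so the choices are strategic complements.

strategic complements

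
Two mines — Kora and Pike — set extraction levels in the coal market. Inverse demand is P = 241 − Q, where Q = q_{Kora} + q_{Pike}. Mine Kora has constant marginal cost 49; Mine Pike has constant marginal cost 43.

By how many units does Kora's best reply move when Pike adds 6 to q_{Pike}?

Mine Kora's profit: π = q_{Kora}(241 − (q_{Kora} + q_{Pike})) − 49q_{Kora}.
∂π/∂q_{Kora} = 192 − 2q_{Kora} − q_{Pike} = 0, so q_{Kora} = 96 − 0.5q_{Pike}.
The reaction-function slope is −0.5, so a 6-unit rise in q_{Pike} moves q_{Kora} by −0.5 × 6 = −3. Kora's best response falls — the actions are strategic substitutes.

-3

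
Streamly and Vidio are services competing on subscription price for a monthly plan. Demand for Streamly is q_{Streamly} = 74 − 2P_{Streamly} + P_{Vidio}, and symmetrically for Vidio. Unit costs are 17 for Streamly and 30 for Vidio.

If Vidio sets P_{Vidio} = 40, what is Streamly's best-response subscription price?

Streamly's profit: π = (P_{Streamly} − 17)(74 − 2P_{Streamly} + P_{Vidio}).
∂π/∂P_{Streamly} = 108 − 4P_{Streamly} + P_{Vidio} = 0 ⇒ P_{Streamly} = 27 + 0.25P_{Vidio}.
At P_{Vidio} = 40: P_{Streamly} = 27 + 0.25·40 = 37.

37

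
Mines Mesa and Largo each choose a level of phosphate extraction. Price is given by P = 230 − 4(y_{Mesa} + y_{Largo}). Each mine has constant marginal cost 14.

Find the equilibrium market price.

86

Mine Mesa's profit: π = y_{Mesa}(230 − 4(y_{Mesa} + y_{Largo})) − 14y_{Mesa}.
∂π/∂y_{Mesa} = 216 − 8y_{Mesa} − 4y_{Largo} = 0, so y_{Mesa} = 27 − 0.5y_{Largo}.
By symmetry y_{Largo} = y_{Mesa}; substituting into the reaction function, 1.5y_{Mesa} = 27 and y_{Mesa} = 18.
Equilibrium price: P = 230 − 4·36 = 86.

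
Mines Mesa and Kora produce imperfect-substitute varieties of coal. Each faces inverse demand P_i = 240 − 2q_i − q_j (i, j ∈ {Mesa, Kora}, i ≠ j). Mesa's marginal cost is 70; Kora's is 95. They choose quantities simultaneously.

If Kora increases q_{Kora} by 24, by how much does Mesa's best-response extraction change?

-6

Mine Mesa's profit: π = q_{Mesa}(240 − 2q_{Mesa} − q_{Kora}) − 70q_{Mesa}.
∂π/∂q_{Mesa} = 170 − 4q_{Mesa} − q_{Kora} = 0 ⇒ q_{Mesa} = 42.5 − 0.25q_{Kora}.
The reaction-function slope is −0.25, so a 24-unit rise in q_{Kora} moves q_{Mesa} by −0.25 × 24 = −6. Mesa's best response falls — the actions are strategic substitutes.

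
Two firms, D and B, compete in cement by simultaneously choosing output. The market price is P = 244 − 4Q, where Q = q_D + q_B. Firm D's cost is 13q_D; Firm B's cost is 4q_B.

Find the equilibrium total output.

Firm D's profit: π = q_D(244 − 4(q_D + q_B)) − 13q_D.
∂π/∂q_D = 231 − 8q_D − 4q_B = 0, so q_D = 28.875 − 0.5q_B.
By the same steps for B: q_B = 30 − 0.5q_D.
Plugging q_B into D's best response: q_D = 28.875 − 0.5(30 − 0.5q_D) ⇒ 0.75q_D = 13.875, so q_D = 18.5.
Then q_B = 30 − 0.5·18.5 = 20.75.
Total output: 18.5 + 20.75 = 39.25.

39.25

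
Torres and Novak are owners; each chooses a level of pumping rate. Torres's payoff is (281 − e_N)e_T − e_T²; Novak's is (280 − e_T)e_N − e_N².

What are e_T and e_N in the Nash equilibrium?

94, 93

Expanding Torres's payoff: 281e_T − e_Ne_T − e_T².
∂π/∂e_T = 281 − e_N − 2e_T = 0, so e_T = 140.5 − 0.5e_N.
Likewise for Novak: e_N = 140 − 0.5e_T.
Solving the two reaction functions simultaneously: (1 − (−0.5)(−0.5))e_T = 140.5 − 0.5·140, so 0.75e_T = 70.5 and e_T = 94.
Then e_N = 140 − 0.5·94 = 93.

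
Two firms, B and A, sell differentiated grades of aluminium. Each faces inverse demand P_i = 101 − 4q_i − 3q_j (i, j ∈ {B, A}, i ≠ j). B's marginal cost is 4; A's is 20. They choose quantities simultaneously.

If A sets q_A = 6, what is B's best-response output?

Firm B's profit: π = q_B(101 − 4q_B − 3q_A) − 4q_B.
∂π/∂q_B = 97 − 8q_B − 3q_A = 0 ⇒ q_B = 12.125 − 0.375q_A.
At q_A = 6: q_B = 12.125 − 0.375·6 = 9.875.

9.875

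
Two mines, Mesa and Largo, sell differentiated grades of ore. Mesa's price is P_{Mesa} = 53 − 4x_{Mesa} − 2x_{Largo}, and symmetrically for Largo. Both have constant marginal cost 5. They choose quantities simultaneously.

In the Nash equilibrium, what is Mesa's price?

24.2

Mine Mesa's profit: π = x_{Mesa}(53 − 4x_{Mesa} − 2x_{Largo}) − 5x_{Mesa}.
∂π/∂x_{Mesa} = 48 − 8x_{Mesa} − 2x_{Largo} = 0 ⇒ x_{Mesa} = 6 − 0.25x_{Largo}.
The game is symmetric, so in equilibrium x_{Largo} = x_{Mesa}: the reaction function gives 1.25x_{Mesa} = 6, hence x_{Mesa} = 4.8.
P_{Mesa} = 53 − 4·4.8 − 2·4.8 = 24.2.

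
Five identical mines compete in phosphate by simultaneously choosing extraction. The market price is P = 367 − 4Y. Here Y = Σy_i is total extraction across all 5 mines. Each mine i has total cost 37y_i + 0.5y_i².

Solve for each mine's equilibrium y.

13.2

A representative mine's profit is π_i = y_i(367 − 4Y) − 37y_i − 0.5y_i², with Y = y_i + Σ_{j≠i} y_j.
First-order condition: 330 − 9y_i − 4Σ_{j≠i} y_j = 0.
With identical mines, set every y_j = y: then 330 − 9y − 16y = 0, i.e. y = 330/25 = 13.2.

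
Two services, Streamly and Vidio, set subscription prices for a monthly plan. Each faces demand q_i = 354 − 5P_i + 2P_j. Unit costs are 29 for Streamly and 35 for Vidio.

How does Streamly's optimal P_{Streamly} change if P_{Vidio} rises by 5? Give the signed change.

Streamly's profit: π = (P_{Streamly} − 29)(354 − 5P_{Streamly} + 2P_{Vidio}).
∂π/∂P_{Streamly} = 499 − 10P_{Streamly} + 2P_{Vidio} = 0 ⇒ P_{Streamly} = 49.9 + 0.2P_{Vidio}.
The reaction-function slope is 0.2, so a 5-unit rise in P_{Vidio} moves P_{Streamly} by 0.2 × 5 = 1. Streamly's best response rises — the actions are strategic complements.

1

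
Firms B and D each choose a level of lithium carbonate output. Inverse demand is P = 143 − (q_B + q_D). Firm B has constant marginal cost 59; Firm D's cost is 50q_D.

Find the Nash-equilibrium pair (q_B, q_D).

25, 34

Firm B's profit: π = q_B(143 − (q_B + q_D)) − 59q_B.
∂π/∂q_B = 84 − 2q_B − q_D = 0, so q_B = 42 − 0.5q_D.
By the same steps for D: q_D = 46.5 − 0.5q_B.
Substituting the second reaction function into the first: q_B = 42 − 0.5(46.5 − 0.5q_B), which gives 0.75q_B = 18.75 ⇒ q_B = 25.
Then q_D = 46.5 − 0.5·25 = 34.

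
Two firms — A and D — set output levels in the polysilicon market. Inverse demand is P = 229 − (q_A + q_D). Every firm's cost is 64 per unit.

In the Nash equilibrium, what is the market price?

119

Firm A's profit: π = q_A(229 − (q_A + q_D)) − 64q_A.
∂π/∂q_A = 165 − 2q_A − q_D = 0, so q_A = 82.5 − 0.5q_D.
Setting q_A = q_D in the reaction function: q_A = 82.5 − 0.5q_A, so q_A = 82.5 / 1.5 = 55.
Equilibrium price: P = 229 − 110 = 119.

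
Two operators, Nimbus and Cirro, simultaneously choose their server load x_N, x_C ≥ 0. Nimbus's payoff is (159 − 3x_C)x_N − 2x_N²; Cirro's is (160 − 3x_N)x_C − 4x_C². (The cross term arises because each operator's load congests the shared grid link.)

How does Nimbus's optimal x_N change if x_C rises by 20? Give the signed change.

-15

Expanding Nimbus's payoff: 159x_N − 3x_Cx_N − 2x_N².
∂π/∂x_N = 159 − 3x_C − 4x_N = 0, so x_N = 39.75 − 0.75x_C.
The reaction-function slope is −0.75, so a 20-unit rise in x_C moves x_N by −0.75 × 20 = −15. Nimbus's best response falls — the actions are strategic substitutes.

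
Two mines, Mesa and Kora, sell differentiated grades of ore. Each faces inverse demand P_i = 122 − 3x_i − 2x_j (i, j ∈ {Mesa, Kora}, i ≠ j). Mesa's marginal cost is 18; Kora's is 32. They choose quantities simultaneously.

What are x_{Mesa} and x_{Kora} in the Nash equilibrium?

13.875, 10.375

Mine Mesa's profit: π = x_{Mesa}(122 − 3x_{Mesa} − 2x_{Kora}) − 18x_{Mesa}.
∂π/∂x_{Mesa} = 104 − 6x_{Mesa} − 2x_{Kora} = 0 ⇒ x_{Mesa} = 52/3 − (1/3)x_{Kora}.
Similarly x_{Kora} = 15 − (1/3)x_{Mesa}.
Solving the two reaction functions simultaneously: (1 − (−1/3)(−1/3))x_{Mesa} = 52/3 − (1/3)·15, so (8/9)x_{Mesa} = 37/3 and x_{Mesa} = 13.875.
Then x_{Kora} = 15 − (1/3)·13.875 = 10.375.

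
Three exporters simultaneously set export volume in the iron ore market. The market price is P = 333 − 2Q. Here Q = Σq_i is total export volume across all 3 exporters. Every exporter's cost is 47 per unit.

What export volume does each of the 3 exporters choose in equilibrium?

A representative exporter's profit is π_i = q_i(333 − 2Q) − 47q_i, with Q = q_i + Σ_{j≠i} q_j.
First-order condition: 286 − 4q_i − 2Σ_{j≠i} q_j = 0.
In a symmetric equilibrium every exporter chooses the same q, so Σ_{j≠i} q_j = 2q. The condition becomes 286 − 8q = 0, giving q = 286/8 = 35.75.

35.75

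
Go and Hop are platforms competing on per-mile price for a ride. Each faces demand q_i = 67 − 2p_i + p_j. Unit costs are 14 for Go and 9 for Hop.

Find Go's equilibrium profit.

Go's profit: π = (p_{Go} − 14)(67 − 2p_{Go} + p_{Hop}).
∂π/∂p_{Go} = 95 − 4p_{Go} + p_{Hop} = 0 ⇒ p_{Go} = 23.75 + 0.25p_{Hop}.
Similarly p_{Hop} = 21.25 + 0.25p_{Go}.
Solving the two reaction functions simultaneously: (1 − (0.25)(0.25))p_{Go} = 23.75 + 0.25·21.25, so 0.9375p_{Go} = 29.0625 and p_{Go} = 31.
Then p_{Hop} = 21.25 + 0.25·31 = 29.
q_{Go} = 67 − 2·31 + 29 = 34.
Profit = (31 − 14)·34 = 578.

578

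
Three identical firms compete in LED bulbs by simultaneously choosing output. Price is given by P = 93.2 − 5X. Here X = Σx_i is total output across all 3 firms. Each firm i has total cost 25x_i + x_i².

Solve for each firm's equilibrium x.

A representative firm's profit is π_i = x_i(93.2 − 5X) − 25x_i − x_i², with X = x_i + Σ_{j≠i} x_j.
First-order condition: 68.2 − 12x_i − 5Σ_{j≠i} x_j = 0.
With identical firms, set every x_j = x: then 68.2 − 12x − 10x = 0, i.e. x = 68.2/22 = 3.1.

3.1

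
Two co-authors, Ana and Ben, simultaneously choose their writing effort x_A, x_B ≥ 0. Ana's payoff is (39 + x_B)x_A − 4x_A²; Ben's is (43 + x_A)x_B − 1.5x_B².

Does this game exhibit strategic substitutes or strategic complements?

Expanding Ana's payoff: 39x_A + x_Bx_A − 4x_A².
∂π/∂x_A = 39 + x_B − 8x_A = 0, so x_A = 4.875 + 0.125x_B.
The best-response slope dx_A/dx_B = 0.125 > 0: the reaction function is upward-sloping, so the choices are strategic complements.

strategic complements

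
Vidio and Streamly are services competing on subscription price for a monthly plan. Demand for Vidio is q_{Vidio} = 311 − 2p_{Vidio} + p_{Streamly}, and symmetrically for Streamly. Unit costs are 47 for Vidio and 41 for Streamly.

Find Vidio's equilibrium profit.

Vidio's profit: π = (p_{Vidio} − 47)(311 − 2p_{Vidio} + p_{Streamly}).
∂π/∂p_{Vidio} = 405 − 4p_{Vidio} + p_{Streamly} = 0 ⇒ p_{Vidio} = 101.25 + 0.25p_{Streamly}.
Similarly p_{Streamly} = 98.25 + 0.25p_{Vidio}.
Substituting the second reaction function into the first: p_{Vidio} = 101.25 + 0.25(98.25 + 0.25p_{Vidio}), which gives 0.9375p_{Vidio} = 125.8125 ⇒ p_{Vidio} = 134.2.
Then p_{Streamly} = 98.25 + 0.25·134.2 = 131.8.
q_{Vidio} = 311 − 2·134.2 + 131.8 = 174.4.
Profit = (134.2 − 47)·174.4 = 15207.68.

15207.68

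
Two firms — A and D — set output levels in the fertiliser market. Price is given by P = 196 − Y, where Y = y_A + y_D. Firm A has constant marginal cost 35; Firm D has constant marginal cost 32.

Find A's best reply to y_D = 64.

48.5

Firm A's profit: π = y_A(196 − (y_A + y_D)) − 35y_A.
∂π/∂y_A = 161 − 2y_A − y_D = 0, so y_A = 80.5 − 0.5y_D.
At y_D = 64: y_A = 80.5 − 0.5·64 = 48.5.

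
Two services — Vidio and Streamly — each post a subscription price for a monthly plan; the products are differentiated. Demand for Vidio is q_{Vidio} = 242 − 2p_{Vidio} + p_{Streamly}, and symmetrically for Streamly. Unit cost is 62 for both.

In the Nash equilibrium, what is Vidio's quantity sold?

Vidio's profit: π = (p_{Vidio} − 62)(242 − 2p_{Vidio} + p_{Streamly}).
∂π/∂p_{Vidio} = 366 − 4p_{Vidio} + p_{Streamly} = 0 ⇒ p_{Vidio} = 91.5 + 0.25p_{Streamly}.
The game is symmetric, so in equilibrium p_{Streamly} = p_{Vidio}: the reaction function gives 0.75p_{Vidio} = 91.5, hence p_{Vidio} = 122.
q_{Vidio} = 242 − 2·122 + 122 = 120.

120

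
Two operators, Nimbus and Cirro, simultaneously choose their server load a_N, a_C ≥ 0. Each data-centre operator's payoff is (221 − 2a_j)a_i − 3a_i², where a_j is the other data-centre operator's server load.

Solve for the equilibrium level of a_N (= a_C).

Nimbus's payoff is (221 − 2a_C)a_N − 3a_N².
∂π/∂a_N = 221 − 2a_C − 6a_N = 0, so a_N = 221/6 − (1/3)a_C.
By symmetry a_C = a_N; substituting into the reaction function, (4/3)a_N = 221/6 and a_N = 27.625.

27.625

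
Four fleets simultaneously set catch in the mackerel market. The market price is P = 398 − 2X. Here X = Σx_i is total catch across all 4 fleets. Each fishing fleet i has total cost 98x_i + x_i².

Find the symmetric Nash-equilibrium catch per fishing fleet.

25

A representative fishing fleet's profit is π_i = x_i(398 − 2X) − 98x_i − x_i², with X = x_i + Σ_{j≠i} x_j.
First-order condition: 300 − 6x_i − 2Σ_{j≠i} x_j = 0.
Imposing symmetry (x_j = x for all j) turns Σ_{j≠i} x_j into 3x, so 300 = 12x and x = 25.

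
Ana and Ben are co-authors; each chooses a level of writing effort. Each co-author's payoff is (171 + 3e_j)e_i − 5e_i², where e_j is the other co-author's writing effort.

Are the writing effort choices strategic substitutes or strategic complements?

Ana's payoff is (171 + 3e_B)e_A − 5e_A².
∂π/∂e_A = 171 + 3e_B − 10e_A = 0, so e_A = 17.1 + 0.3e_B.
The best-response slope de_A/de_B = 0.3 > 0: the reaction function is upward-sloping, so the choices are strategic complements.

strategic complements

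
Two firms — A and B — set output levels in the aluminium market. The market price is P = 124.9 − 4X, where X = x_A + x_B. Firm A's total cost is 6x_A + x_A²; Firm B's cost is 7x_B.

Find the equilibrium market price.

50.9625

Firm A's profit: π = x_A(124.9 − 4(x_A + x_B)) − 6x_A − x_A².
∂π/∂x_A = 118.9 − 10x_A − 4x_B = 0, so x_A = 11.89 − 0.4x_B.
For B: ∂π/∂x_B = 117.9 − 8x_B − 4x_A = 0 ⇒ x_B = 14.7375 − 0.5x_A.
Substituting the second reaction function into the first: x_A = 11.89 − 0.4(14.7375 − 0.5x_A), which gives 0.8x_A = 5.995 ⇒ x_A = 1199/160.
Then x_B = 14.7375 − 0.5·(1199/160) = 3517/320.
Equilibrium price: P = 124.9 − 4·(1183/64) = 50.9625.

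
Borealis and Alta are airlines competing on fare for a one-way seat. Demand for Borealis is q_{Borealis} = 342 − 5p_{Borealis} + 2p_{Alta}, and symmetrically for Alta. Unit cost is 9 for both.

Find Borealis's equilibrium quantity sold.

Borealis's profit: π = (p_{Borealis} − 9)(342 − 5p_{Borealis} + 2p_{Alta}).
∂π/∂p_{Borealis} = 387 − 10p_{Borealis} + 2p_{Alta} = 0 ⇒ p_{Borealis} = 38.7 + 0.2p_{Alta}.
The game is symmetric, so in equilibrium p_{Alta} = p_{Borealis}: the reaction function gives 0.8p_{Borealis} = 38.7, hence p_{Borealis} = 48.375.
q_{Borealis} = 342 − 5·48.375 + 2·48.375 = 196.875.

196.875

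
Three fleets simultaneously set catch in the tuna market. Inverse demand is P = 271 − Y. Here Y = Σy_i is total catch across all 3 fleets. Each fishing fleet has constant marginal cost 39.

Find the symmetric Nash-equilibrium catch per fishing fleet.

58

A representative fishing fleet's profit is π_i = y_i(271 − Y) − 39y_i, with Y = y_i + Σ_{j≠i} y_j.
First-order condition: 232 − 2y_i − Σ_{j≠i} y_j = 0.
Imposing symmetry (y_j = y for all j) turns Σ_{j≠i} y_j into 2y, so 232 = 4y and y = 58.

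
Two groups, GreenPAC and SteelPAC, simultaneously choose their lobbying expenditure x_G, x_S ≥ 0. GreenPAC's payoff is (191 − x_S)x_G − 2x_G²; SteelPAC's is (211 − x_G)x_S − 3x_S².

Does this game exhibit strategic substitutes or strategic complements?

strategic substitutes

Expanding GreenPAC's payoff: 191x_G − x_Sx_G − 2x_G².
∂π/∂x_G = 191 − x_S − 4x_G = 0, so x_G = 47.75 − 0.25x_S.
The best-response slope dx_G/dx_S = −0.25 < 0: the reaction function is downward-sloping, so the choices are strategic substitutes.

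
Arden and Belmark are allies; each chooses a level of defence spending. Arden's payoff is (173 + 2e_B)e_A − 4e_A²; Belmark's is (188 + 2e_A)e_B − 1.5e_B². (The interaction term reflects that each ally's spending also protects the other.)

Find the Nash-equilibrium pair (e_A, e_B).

44.75, 92.5

Expanding Arden's payoff: 173e_A + 2e_Be_A − 4e_A².
∂π/∂e_A = 173 + 2e_B − 8e_A = 0, so e_A = 21.625 + 0.25e_B.
Likewise for Belmark: e_B = 188/3 + (2/3)e_A.
Solving the two reaction functions simultaneously: (1 − (0.25)(2/3))e_A = 21.625 + 0.25·(188/3), so (5/6)e_A = 895/24 and e_A = 44.75.
Then e_B = 188/3 + (2/3)·44.75 = 92.5.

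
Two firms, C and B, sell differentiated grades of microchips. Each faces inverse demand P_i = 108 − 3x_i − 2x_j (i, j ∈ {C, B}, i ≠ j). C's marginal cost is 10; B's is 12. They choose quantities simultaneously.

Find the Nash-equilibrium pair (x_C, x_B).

Firm C's profit: π = x_C(108 − 3x_C − 2x_B) − 10x_C.
∂π/∂x_C = 98 − 6x_C − 2x_B = 0 ⇒ x_C = 49/3 − (1/3)x_B.
Similarly x_B = 16 − (1/3)x_C.
Solving the two reaction functions simultaneously: (1 − (−1/3)(−1/3))x_C = 49/3 − (1/3)·16, so (8/9)x_C = 11 and x_C = 12.375.
Then x_B = 16 − (1/3)·12.375 = 11.875.

12.375, 11.875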